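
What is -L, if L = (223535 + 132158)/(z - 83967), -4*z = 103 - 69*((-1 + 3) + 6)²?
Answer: 1422772/331555 ≈ 4.2912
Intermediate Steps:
z = 4313/4 (z = -(103 - 69*((-1 + 3) + 6)²)/4 = -(103 - 69*(2 + 6)²)/4 = -(103 - 69*8²)/4 = -(103 - 69*64)/4 = -(103 - 4416)/4 = -¼*(-4313) = 4313/4 ≈ 1078.3)
L = -1422772/331555 (L = (223535 + 132158)/(4313/4 - 83967) = 355693/(-331555/4) = 355693*(-4/331555) = -1422772/331555 ≈ -4.2912)
-L = -1*(-1422772/331555) = 1422772/331555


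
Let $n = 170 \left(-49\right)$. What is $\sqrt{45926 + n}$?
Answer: $2 \sqrt{9399} \approx 193.9$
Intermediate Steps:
$n = -8330$
$\sqrt{45926 + n} = \sqrt{45926 - 8330} = \sqrt{37596} = 2 \sqrt{9399}$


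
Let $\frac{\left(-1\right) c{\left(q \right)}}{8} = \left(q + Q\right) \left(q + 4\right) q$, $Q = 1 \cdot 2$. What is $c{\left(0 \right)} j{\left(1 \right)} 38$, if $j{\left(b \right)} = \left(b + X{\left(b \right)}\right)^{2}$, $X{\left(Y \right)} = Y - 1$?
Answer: $0$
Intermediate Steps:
$Q = 2$
$X{\left(Y \right)} = -1 + Y$
$j{\left(b \right)} = \left(-1 + 2 b\right)^{2}$ ($j{\left(b \right)} = \left(b + \left(-1 + b\right)\right)^{2} = \left(-1 + 2 b\right)^{2}$)
$c{\left(q \right)} = - 8 q \left(2 + q\right) \left(4 + q\right)$ ($c{\left(q \right)} = - 8 \left(q + 2\right) \left(q + 4\right) q = - 8 \left(2 + q\right) \left(4 + q\right) q = - 8 q \left(2 + q\right) \left(4 + q\right)$)
$c{\left(0 \right)} j{\left(1 \right)} 38 = \left(-8\right) 0 \left(8 + 0^{2} + 6 \cdot 0\right) \left(-1 + 2 \cdot 1\right)^{2} \cdot 38 = \left(-8\right) 0 \left(8 + 0 + 0\right) \left(-1 + 2\right)^{2} \cdot 38 = \left(-8\right) 0 \cdot 8 \cdot 1^{2} \cdot 38 = 0 \cdot 1 \cdot 38 = 0 \cdot 38 = 0$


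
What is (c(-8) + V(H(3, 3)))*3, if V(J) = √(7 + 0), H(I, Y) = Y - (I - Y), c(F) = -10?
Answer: -30 + 3*√7 ≈ -22.063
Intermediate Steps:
H(I, Y) = -I + 2*Y (H(I, Y) = Y + (Y - I) = -I + 2*Y)
V(J) = √7
(c(-8) + V(H(3, 3)))*3 = (-10 + √7)*3 = -30 + 3*√7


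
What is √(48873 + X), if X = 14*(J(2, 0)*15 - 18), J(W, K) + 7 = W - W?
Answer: 39*√31 ≈ 217.14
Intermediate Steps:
J(W, K) = -7 (J(W, K) = -7 + (W - W) = -7 + 0 = -7)
X = -1722 (X = 14*(-7*15 - 18) = 14*(-105 - 18) = 14*(-123) = -1722)
√(48873 + X) = √(48873 - 1722) = √47151 = 39*√31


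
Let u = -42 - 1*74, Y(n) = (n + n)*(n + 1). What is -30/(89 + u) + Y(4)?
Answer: 370/9 ≈ 41.111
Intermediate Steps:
Y(n) = 2*n*(1 + n) (Y(n) = (2*n)*(1 + n) = 2*n*(1 + n))
u = -116 (u = -42 - 74 = -116)
-30/(89 + u) + Y(4) = -30/(89 - 116) + 2*4*(1 + 4) = -30/(-27) + 2*4*5 = -30*(-1/27) + 40 = 10/9 + 40 = 370/9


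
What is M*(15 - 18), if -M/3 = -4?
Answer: -36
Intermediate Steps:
M = 12 (M = -3*(-4) = 12)
M*(15 - 18) = 12*(15 - 18) = 12*(-3) = -36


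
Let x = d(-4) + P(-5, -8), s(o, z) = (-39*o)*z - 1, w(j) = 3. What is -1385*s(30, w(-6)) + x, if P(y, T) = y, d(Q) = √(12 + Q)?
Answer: 4862730 + 2*√2 ≈ 4.8627e+6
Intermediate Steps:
s(o, z) = -1 - 39*o*z (s(o, z) = -39*o*z - 1 = -1 - 39*o*z)
x = -5 + 2*√2 (x = √(12 - 4) - 5 = √8 - 5 = 2*√2 - 5 = -5 + 2*√2 ≈ -2.1716)
-1385*s(30, w(-6)) + x = -1385*(-1 - 39*30*3) + (-5 + 2*√2) = -1385*(-1 - 3510) + (-5 + 2*√2) = -1385*(-3511) + (-5 + 2*√2) = 4862735 + (-5 + 2*√2) = 4862730 + 2*√2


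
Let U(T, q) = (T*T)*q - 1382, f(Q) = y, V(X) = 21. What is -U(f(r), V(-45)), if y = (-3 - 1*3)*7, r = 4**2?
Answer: -35662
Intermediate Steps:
r = 16
y = -42 (y = (-3 - 3)*7 = -6*7 = -42)
f(Q) = -42
U(T, q) = -1382 + q*T**2 (U(T, q) = T**2*q - 1382 = q*T**2 - 1382 = -1382 + q*T**2)
-U(f(r), V(-45)) = -(-1382 + 21*(-42)**2) = -(-1382 + 21*1764) = -(-1382 + 37044) = -1*35662 = -35662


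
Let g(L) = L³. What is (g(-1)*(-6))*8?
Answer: 48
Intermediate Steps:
(g(-1)*(-6))*8 = ((-1)³*(-6))*8 = -1*(-6)*8 = 6*8 = 48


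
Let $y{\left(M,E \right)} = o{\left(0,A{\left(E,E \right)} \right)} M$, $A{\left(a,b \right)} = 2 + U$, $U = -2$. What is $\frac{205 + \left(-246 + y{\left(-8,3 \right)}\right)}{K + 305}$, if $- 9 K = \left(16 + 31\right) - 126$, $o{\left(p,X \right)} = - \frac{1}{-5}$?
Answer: $- \frac{1917}{14120} \approx -0.13576$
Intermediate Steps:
$A{\left(a,b \right)} = 0$ ($A{\left(a,b \right)} = 2 - 2 = 0$)
$o{\left(p,X \right)} = \frac{1}{5}$ ($o{\left(p,X \right)} = \left(-1\right) \left(- \frac{1}{5}\right) = \frac{1}{5}$)
$y{\left(M,E \right)} = \frac{M}{5}$
$K = \frac{79}{9}$ ($K = - \frac{\left(16 + 31\right) - 126}{9} = - \frac{47 - 126}{9} = \left(- \frac{1}{9}\right) \left(-79\right) = \frac{79}{9} \approx 8.7778$)
$\frac{205 + \left(-246 + y{\left(-8,3 \right)}\right)}{K + 305} = \frac{205 + \left(-246 + \frac{1}{5} \left(-8\right)\right)}{\frac{79}{9} + 305} = \frac{205 - \frac{1238}{5}}{\frac{2824}{9}} = \left(205 - \frac{1238}{5}\right) \frac{9}{2824} = \left(- \frac{213}{5}\right) \frac{9}{2824} = - \frac{1917}{14120}$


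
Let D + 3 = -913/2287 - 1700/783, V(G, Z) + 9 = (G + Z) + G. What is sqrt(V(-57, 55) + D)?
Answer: I*sqrt(26212965966930)/596907 ≈ 8.5773*I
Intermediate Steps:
V(G, Z) = -9 + Z + 2*G (V(G, Z) = -9 + ((G + Z) + G) = -9 + (Z + 2*G) = -9 + Z + 2*G)
D = -9974942/1790721 (D = -3 + (-913/2287 - 1700/783) = -3 - 4602779/1790721 = -9974942/1790721 ≈ -5.5704)
sqrt(V(-57, 55) + D) = sqrt((-9 + 55 + 2*(-57)) - 9974942/1790721) = sqrt((-9 + 55 - 114) - 9974942/1790721) = sqrt(-68 - 9974942/1790721) = sqrt(-131743970/1790721) = I*sqrt(26212965966930)/596907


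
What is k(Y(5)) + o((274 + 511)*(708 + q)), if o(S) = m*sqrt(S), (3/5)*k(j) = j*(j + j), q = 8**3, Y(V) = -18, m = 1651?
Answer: 1080 + 16510*sqrt(9577) ≈ 1.6168e+6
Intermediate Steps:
q = 512
k(j) = 10*j**2/3 (k(j) = 5*(j*(j + j))/3 = 5*(j*(2*j))/3 = 5*(2*j**2)/3 = 10*j**2/3)
o(S) = 1651*sqrt(S)
k(Y(5)) + o((274 + 511)*(708 + q)) = (10/3)*(-18)**2 + 1651*sqrt((274 + 511)*(708 + 512)) = (10/3)*324 + 1651*sqrt(785*1220) = 1080 + 1651*sqrt(957700) = 1080 + 1651*(10*sqrt(9577)) = 1080 + 16510*sqrt(9577)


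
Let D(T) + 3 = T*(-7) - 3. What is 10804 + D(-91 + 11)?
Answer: 11358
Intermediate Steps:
D(T) = -6 - 7*T (D(T) = -3 + (T*(-7) - 3) = -3 + (-7*T - 3) = -3 + (-3 - 7*T) = -6 - 7*T)
10804 + D(-91 + 11) = 10804 + (-6 - 7*(-91 + 11)) = 10804 + (-6 - 7*(-80)) = 10804 + (-6 + 560) = 10804 + 554 = 11358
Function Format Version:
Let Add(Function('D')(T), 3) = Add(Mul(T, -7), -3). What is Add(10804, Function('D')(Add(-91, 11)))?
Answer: 11358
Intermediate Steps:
Function('D')(T) = Add(-6, Mul(-7, T)) (Function('D')(T) = Add(-3, Add(Mul(T, -7), -3)) = Add(-3, Add(Mul(-7, T), -3)) = Add(-3, Add(-3, Mul(-7, T))) = Add(-6, Mul(-7, T)))
Add(10804, Function('D')(Add(-91, 11))) = Add(10804, Add(-6, Mul(-7, Add(-91, 11)))) = Add(10804, Add(-6, Mul(-7, -80))) = Add(10804, Add(-6, 560)) = Add(10804, 554) = 11358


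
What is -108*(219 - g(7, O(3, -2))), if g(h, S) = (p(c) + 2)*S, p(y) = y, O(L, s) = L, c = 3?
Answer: -22032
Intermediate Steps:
g(h, S) = 5*S (g(h, S) = (3 + 2)*S = 5*S)
-108*(219 - g(7, O(3, -2))) = -108*(219 - 5*3) = -108*(219 - 1*15) = -108*(219 - 15) = -108*204 = -22032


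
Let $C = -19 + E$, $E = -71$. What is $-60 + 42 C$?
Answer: $-3840$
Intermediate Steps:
$C = -90$ ($C = -19 - 71 = -90$)
$-60 + 42 C = -60 + 42 \left(-90\right) = -60 - 3780 = -3840$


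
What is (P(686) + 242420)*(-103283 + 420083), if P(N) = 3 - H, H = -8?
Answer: 76802140800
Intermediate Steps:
P(N) = 11 (P(N) = 3 - 1*(-8) = 3 + 8 = 11)
(P(686) + 242420)*(-103283 + 420083) = (11 + 242420)*(-103283 + 420083) = 242431*316800 = 76802140800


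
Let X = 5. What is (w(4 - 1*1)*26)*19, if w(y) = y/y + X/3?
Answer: 3952/3 ≈ 1317.3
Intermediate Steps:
w(y) = 8/3 (w(y) = y/y + 5/3 = 1 + 5*(⅓) = 1 + 5/3 = 8/3)
(w(4 - 1*1)*26)*19 = ((8/3)*26)*19 = (208/3)*19 = 3952/3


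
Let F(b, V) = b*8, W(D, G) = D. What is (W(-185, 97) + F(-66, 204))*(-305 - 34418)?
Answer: 24757499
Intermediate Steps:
F(b, V) = 8*b
(W(-185, 97) + F(-66, 204))*(-305 - 34418) = (-185 + 8*(-66))*(-305 - 34418) = (-185 - 528)*(-34723) = -713*(-34723) = 24757499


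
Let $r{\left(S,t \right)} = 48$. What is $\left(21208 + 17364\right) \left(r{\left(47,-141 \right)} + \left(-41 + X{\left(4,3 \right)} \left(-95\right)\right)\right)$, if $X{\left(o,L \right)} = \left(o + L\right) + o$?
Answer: $-40037736$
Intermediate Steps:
$X{\left(o,L \right)} = L + 2 o$ ($X{\left(o,L \right)} = \left(L + o\right) + o = L + 2 o$)
$\left(21208 + 17364\right) \left(r{\left(47,-141 \right)} + \left(-41 + X{\left(4,3 \right)} \left(-95\right)\right)\right) = \left(21208 + 17364\right) \left(48 + \left(-41 + \left(3 + 2 \cdot 4\right) \left(-95\right)\right)\right) = 38572 \left(48 + \left(-41 + \left(3 + 8\right) \left(-95\right)\right)\right) = 38572 \left(48 + \left(-41 + 11 \left(-95\right)\right)\right) = 38572 \left(48 - 1086\right) = 38572 \left(-1038\right) = -40037736$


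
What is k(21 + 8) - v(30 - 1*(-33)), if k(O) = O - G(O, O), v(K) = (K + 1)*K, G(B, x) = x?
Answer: -4032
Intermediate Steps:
v(K) = K*(1 + K) (v(K) = (1 + K)*K = K*(1 + K))
k(O) = 0 (k(O) = O - O = 0)
k(21 + 8) - v(30 - 1*(-33)) = 0 - (30 - 1*(-33))*(1 + (30 - 1*(-33))) = 0 - (30 + 33)*(1 + (30 + 33)) = 0 - 63*(1 + 63) = 0 - 63*64 = 0 - 1*4032 = 0 - 4032 = -4032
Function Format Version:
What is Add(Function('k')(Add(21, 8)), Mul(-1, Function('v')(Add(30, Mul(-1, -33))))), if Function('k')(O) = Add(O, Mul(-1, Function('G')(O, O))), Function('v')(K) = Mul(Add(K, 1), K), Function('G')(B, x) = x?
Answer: -4032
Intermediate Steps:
Function('v')(K) = Mul(K, Add(1, K)) (Function('v')(K) = Mul(Add(1, K), K) = Mul(K, Add(1, K)))
Function('k')(O) = 0 (Function('k')(O) = Add(O, Mul(-1, O)) = 0)
Add(Function('k')(Add(21, 8)), Mul(-1, Function('v')(Add(30, Mul(-1, -33))))) = Add(0, Mul(-1, Mul(Add(30, Mul(-1, -33)), Add(1, Add(30, Mul(-1, -33)))))) = Add(0, Mul(-1, Mul(Add(30, 33), Add(1, Add(30, 33))))) = Add(0, Mul(-1, Mul(63, Add(1, 63)))) = Add(0, Mul(-1, Mul(63, 64))) = Add(0, Mul(-1, 4032)) = Add(0, -4032) = -4032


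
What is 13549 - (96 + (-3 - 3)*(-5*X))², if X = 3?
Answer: -21047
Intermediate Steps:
13549 - (96 + (-3 - 3)*(-5*X))² = 13549 - (96 + (-3 - 3)*(-5*3))² = 13549 - (96 - 6*(-15))² = 13549 - (96 + 90)² = 13549 - 1*186² = 13549 - 1*34596 = 13549 - 34596 = -21047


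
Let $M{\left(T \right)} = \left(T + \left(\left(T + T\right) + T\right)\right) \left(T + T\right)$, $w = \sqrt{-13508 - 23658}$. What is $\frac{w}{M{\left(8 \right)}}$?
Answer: $\frac{i \sqrt{37166}}{512} \approx 0.37653 i$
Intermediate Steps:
$w = i \sqrt{37166}$ ($w = \sqrt{-37166} = i \sqrt{37166} \approx 192.78 i$)
$M{\left(T \right)} = 8 T^{2}$ ($M{\left(T \right)} = \left(T + \left(2 T + T\right)\right) 2 T = \left(T + 3 T\right) 2 T = 4 T 2 T = 8 T^{2}$)
$\frac{w}{M{\left(8 \right)}} = \frac{i \sqrt{37166}}{8 \cdot 8^{2}} = \frac{i \sqrt{37166}}{8 \cdot 64} = \frac{i \sqrt{37166}}{512}$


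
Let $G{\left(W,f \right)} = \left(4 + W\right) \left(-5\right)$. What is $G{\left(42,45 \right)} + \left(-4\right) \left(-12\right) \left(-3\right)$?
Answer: $-374$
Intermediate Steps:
$G{\left(W,f \right)} = -20 - 5 W$
$G{\left(42,45 \right)} + \left(-4\right) \left(-12\right) \left(-3\right) = \left(-20 - 210\right) + \left(-4\right) \left(-12\right) \left(-3\right) = \left(-20 - 210\right) + 48 \left(-3\right) = -230 - 144 = -374$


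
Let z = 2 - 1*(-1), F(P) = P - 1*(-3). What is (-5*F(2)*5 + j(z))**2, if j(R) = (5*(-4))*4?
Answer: 42025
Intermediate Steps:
F(P) = 3 + P (F(P) = P + 3 = 3 + P)
z = 3 (z = 2 + 1 = 3)
j(R) = -80 (j(R) = -20*4 = -80)
(-5*F(2)*5 + j(z))**2 = (-5*(3 + 2)*5 - 80)**2 = (-5*5*5 - 80)**2 = (-25*5 - 80)**2 = (-125 - 80)**2 = (-205)**2 = 42025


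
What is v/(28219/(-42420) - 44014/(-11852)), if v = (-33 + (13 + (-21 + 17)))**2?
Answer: 72397704960/383155573 ≈ 188.95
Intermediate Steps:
v = 576 (v = (-33 + (13 - 4))**2 = (-33 + 9)**2 = (-24)**2 = 576)
v/(28219/(-42420) - 44014/(-11852)) = 576/(28219/(-42420) - 44014/(-11852)) = 576/(28219*(-1/42420) - 44014*(-1/11852)) = 576/(-28219/42420 + 22007/5926) = 576/(383155573/125690460) = 576*(125690460/383155573) = 72397704960/383155573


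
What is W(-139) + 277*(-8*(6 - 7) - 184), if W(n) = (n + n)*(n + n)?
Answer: 28532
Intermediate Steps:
W(n) = 4*n² (W(n) = (2*n)*(2*n) = 4*n²)
W(-139) + 277*(-8*(6 - 7) - 184) = 4*(-139)² + 277*(-8*(6 - 7) - 184) = 4*19321 + 277*(-8*(-1) - 184) = 77284 + 277*(8 - 184) = 77284 + 277*(-176) = 77284 - 48752 = 28532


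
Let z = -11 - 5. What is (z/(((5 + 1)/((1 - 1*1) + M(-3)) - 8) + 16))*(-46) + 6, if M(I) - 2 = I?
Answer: 374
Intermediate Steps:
M(I) = 2 + I
z = -16
(z/(((5 + 1)/((1 - 1*1) + M(-3)) - 8) + 16))*(-46) + 6 = -16/(((5 + 1)/((1 - 1*1) + (2 - 3)) - 8) + 16)*(-46) + 6 = -16/((6/((1 - 1) - 1) - 8) + 16)*(-46) + 6 = -16/((6/(0 - 1) - 8) + 16)*(-46) + 6 = -16/((6/(-1) - 8) + 16)*(-46) + 6 = -16/((6*(-1) - 8) + 16)*(-46) + 6 = -16/((-6 - 8) + 16)*(-46) + 6 = -16/(-14 + 16)*(-46) + 6 = -16/2*(-46) + 6 = -16*½*(-46) + 6 = -8*(-46) + 6 = 368 + 6 = 374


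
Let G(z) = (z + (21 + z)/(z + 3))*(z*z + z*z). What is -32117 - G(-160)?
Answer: 1273984831/157 ≈ 8.1146e+6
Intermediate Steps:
G(z) = 2*z**2*(z + (21 + z)/(3 + z)) (G(z) = (z + (21 + z)/(3 + z))*(z**2 + z**2) = (z + (21 + z)/(3 + z))*(2*z**2) = 2*z**2*(z + (21 + z)/(3 + z)))
-32117 - G(-160) = -32117 - 2*(-160)**2*(21 + (-160)**2 + 4*(-160))/(3 - 160) = -32117 - 2*25600*(21 + 25600 - 640)/(-157) = -32117 - 2*25600*(-1)*24981/157 = -32117 - 1*(-1279027200/157) = -32117 + 1279027200/157 = 1273984831/157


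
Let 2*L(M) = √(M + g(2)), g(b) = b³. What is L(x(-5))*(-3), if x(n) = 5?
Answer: -3*√13/2 ≈ -5.4083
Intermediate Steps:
L(M) = √(8 + M)/2 (L(M) = √(M + 2³)/2 = √(M + 8)/2 = √(8 + M)/2)
L(x(-5))*(-3) = (√(8 + 5)/2)*(-3) = (√13/2)*(-3) = -3*√13/2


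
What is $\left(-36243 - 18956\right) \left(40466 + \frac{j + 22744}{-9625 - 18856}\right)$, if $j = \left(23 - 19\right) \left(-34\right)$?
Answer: $- \frac{63616270008062}{28481} \approx -2.2336 \cdot 10^{9}$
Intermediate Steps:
$j = -136$ ($j = 4 \left(-34\right) = -136$)
$\left(-36243 - 18956\right) \left(40466 + \frac{j + 22744}{-9625 - 18856}\right) = \left(-36243 - 18956\right) \left(40466 + \frac{-136 + 22744}{-9625 - 18856}\right) = - 55199 \left(40466 + \frac{22608}{-28481}\right) = - 55199 \left(40466 + 22608 \left(- \frac{1}{28481}\right)\right) = - 55199 \left(40466 - \frac{22608}{28481}\right) = \left(-55199\right) \frac{1152489538}{28481} = - \frac{63616270008062}{28481}$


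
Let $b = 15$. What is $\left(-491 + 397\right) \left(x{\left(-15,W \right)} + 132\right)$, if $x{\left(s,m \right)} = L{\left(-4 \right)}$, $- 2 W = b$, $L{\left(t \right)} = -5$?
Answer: $-11938$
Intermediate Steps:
$W = - \frac{15}{2}$ ($W = \left(- \frac{1}{2}\right) 15 = - \frac{15}{2} \approx -7.5$)
$x{\left(s,m \right)} = -5$
$\left(-491 + 397\right) \left(x{\left(-15,W \right)} + 132\right) = \left(-491 + 397\right) \left(-5 + 132\right) = \left(-94\right) 127 = -11938$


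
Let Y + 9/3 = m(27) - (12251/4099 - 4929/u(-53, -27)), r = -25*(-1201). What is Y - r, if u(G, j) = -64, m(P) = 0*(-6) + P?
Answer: -7891330371/262336 ≈ -30081.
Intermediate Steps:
m(P) = P (m(P) = 0 + P = P)
r = 30025
Y = -14691971/262336 (Y = -3 + (27 - (12251/4099 - 4929/(-64))) = -3 + (27 - (12251*(1/4099) - 4929*(-1/64))) = -3 + (27 - (12251/4099 + 4929/64)) = -3 + (27 - 1*20988035/262336) = -3 + (27 - 20988035/262336) = -3 - 13904963/262336 = -14691971/262336 ≈ -56.004)
Y - r = -14691971/262336 - 1*30025 = -14691971/262336 - 30025 = -7891330371/262336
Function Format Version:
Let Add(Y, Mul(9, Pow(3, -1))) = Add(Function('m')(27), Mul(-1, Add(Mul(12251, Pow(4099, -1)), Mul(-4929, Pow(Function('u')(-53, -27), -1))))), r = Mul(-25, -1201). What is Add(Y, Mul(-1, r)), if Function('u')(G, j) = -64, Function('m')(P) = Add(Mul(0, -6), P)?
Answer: Rational(-7891330371, 262336) ≈ -30081.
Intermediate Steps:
Function('m')(P) = P (Function('m')(P) = Add(0, P) = P)
r = 30025
Y = Rational(-14691971, 262336) (Y = Add(-3, Add(27, Mul(-1, Add(Mul(12251, Pow(4099, -1)), Mul(-4929, Pow(-64, -1)))))) = Add(-3, Add(27, Mul(-1, Add(Mul(12251, Rational(1, 4099)), Mul(-4929, Rational(-1, 64)))))) = Add(-3, Add(27, Mul(-1, Add(Rational(12251, 4099), Rational(4929, 64))))) = Add(-3, Add(27, Mul(-1, Rational(20988035, 262336)))) = Add(-3, Add(27, Rational(-20988035, 262336))) = Add(-3, Rational(-13904963, 262336)) = Rational(-14691971, 262336) ≈ -56.004)
Add(Y, Mul(-1, r)) = Add(Rational(-14691971, 262336), Mul(-1, 30025)) = Add(Rational(-14691971, 262336), -30025) = Rational(-7891330371, 262336)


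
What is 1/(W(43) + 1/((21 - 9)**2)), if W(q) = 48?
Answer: 144/6913 ≈ 0.020830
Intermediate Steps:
1/(W(43) + 1/((21 - 9)**2)) = 1/(48 + 1/((21 - 9)**2)) = 1/(48 + 1/(12**2)) = 1/(48 + 1/144) = 1/(6913/144) = 144/6913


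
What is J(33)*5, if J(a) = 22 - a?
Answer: -55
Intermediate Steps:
J(33)*5 = (22 - 1*33)*5 = (22 - 33)*5 = -11*5 = -55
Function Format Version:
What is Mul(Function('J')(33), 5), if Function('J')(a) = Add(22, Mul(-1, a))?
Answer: -55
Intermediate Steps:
Mul(Function('J')(33), 5) = Mul(Add(22, Mul(-1, 33)), 5) = Mul(Add(22, -33), 5) = Mul(-11, 5) = -55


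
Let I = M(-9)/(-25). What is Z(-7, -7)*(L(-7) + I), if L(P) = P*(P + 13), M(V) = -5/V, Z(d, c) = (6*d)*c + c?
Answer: -542717/45 ≈ -12060.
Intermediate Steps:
Z(d, c) = c + 6*c*d (Z(d, c) = 6*c*d + c = c + 6*c*d)
L(P) = P*(13 + P)
I = -1/45 (I = -5/(-9)/(-25) = -5*(-⅑)*(-1/25) = (5/9)*(-1/25) = -1/45 ≈ -0.022222)
Z(-7, -7)*(L(-7) + I) = (-7*(1 + 6*(-7)))*(-7*(13 - 7) - 1/45) = (-7*(1 - 42))*(-7*6 - 1/45) = (-7*(-41))*(-42 - 1/45) = 287*(-1891/45) = -542717/45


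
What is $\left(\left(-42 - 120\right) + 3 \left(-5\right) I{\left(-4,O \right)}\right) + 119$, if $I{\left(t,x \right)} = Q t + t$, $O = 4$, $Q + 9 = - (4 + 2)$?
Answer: $-883$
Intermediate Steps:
$Q = -15$ ($Q = -9 - \left(4 + 2\right) = -9 - 6 = -15$)
$I{\left(t,x \right)} = - 14 t$ ($I{\left(t,x \right)} = - 15 t + t = - 14 t$)
$\left(\left(-42 - 120\right) + 3 \left(-5\right) I{\left(-4,O \right)}\right) + 119 = \left(\left(-42 - 120\right) + 3 \left(-5\right) \left(\left(-14\right) \left(-4\right)\right)\right) + 119 = \left(\left(-42 - 120\right) - 840\right) + 119 = \left(-162 - 840\right) + 119 = -1002 + 119 = -883$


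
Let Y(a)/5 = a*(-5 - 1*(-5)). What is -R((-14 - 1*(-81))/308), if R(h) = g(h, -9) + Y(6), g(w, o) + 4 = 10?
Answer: -6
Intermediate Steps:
g(w, o) = 6 (g(w, o) = -4 + 10 = 6)
Y(a) = 0 (Y(a) = 5*(a*(-5 - 1*(-5))) = 5*(a*(-5 + 5)) = 5*(a*0) = 5*0 = 0)
R(h) = 6 (R(h) = 6 + 0 = 6)
-R((-14 - 1*(-81))/308) = -1*6 = -6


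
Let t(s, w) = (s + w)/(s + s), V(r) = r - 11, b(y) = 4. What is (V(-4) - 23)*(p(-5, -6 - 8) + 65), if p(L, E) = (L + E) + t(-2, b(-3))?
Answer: -1729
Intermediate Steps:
V(r) = -11 + r
t(s, w) = (s + w)/(2*s) (t(s, w) = (s + w)/((2*s)) = (s + w)*(1/(2*s)) = (s + w)/(2*s))
p(L, E) = -1/2 + E + L (p(L, E) = (L + E) + (1/2)*(-2 + 4)/(-2) = (E + L) + (1/2)*(-1/2)*2 = (E + L) - 1/2 = -1/2 + E + L)
(V(-4) - 23)*(p(-5, -6 - 8) + 65) = ((-11 - 4) - 23)*((-1/2 + (-6 - 8) - 5) + 65) = (-15 - 23)*((-1/2 - 14 - 5) + 65) = -38*(-39/2 + 65) = -38*91/2 = -1729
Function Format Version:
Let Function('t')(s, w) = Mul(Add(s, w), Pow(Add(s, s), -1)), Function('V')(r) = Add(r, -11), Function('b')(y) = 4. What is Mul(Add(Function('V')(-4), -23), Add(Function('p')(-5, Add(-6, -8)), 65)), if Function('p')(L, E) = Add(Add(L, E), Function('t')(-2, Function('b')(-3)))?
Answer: -1729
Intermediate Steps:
Function('V')(r) = Add(-11, r)
Function('t')(s, w) = Mul(Rational(1, 2), Pow(s, -1), Add(s, w)) (Function('t')(s, w) = Mul(Add(s, w), Pow(Mul(2, s), -1)) = Mul(Add(s, w), Mul(Rational(1, 2), Pow(s, -1))) = Mul(Rational(1, 2), Pow(s, -1), Add(s, w)))
Function('p')(L, E) = Add(Rational(-1, 2), E, L) (Function('p')(L, E) = Add(Add(L, E), Mul(Rational(1, 2), Pow(-2, -1), Add(-2, 4))) = Add(Add(E, L), Mul(Rational(1, 2), Rational(-1, 2), 2)) = Add(Add(E, L), Rational(-1, 2)) = Add(Rational(-1, 2), E, L))
Mul(Add(Function('V')(-4), -23), Add(Function('p')(-5, Add(-6, -8)), 65)) = Mul(Add(Add(-11, -4), -23), Add(Add(Rational(-1, 2), Add(-6, -8), -5), 65)) = Mul(Add(-15, -23), Add(Add(Rational(-1, 2), -14, -5), 65)) = Mul(-38, Add(Rational(-39, 2), 65)) = Mul(-38, Rational(91, 2)) = -1729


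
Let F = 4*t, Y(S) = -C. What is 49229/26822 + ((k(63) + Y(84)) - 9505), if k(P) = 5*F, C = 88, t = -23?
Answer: -269592337/26822 ≈ -10051.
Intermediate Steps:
Y(S) = -88 (Y(S) = -1*88 = -88)
F = -92 (F = 4*(-23) = -92)
k(P) = -460 (k(P) = 5*(-92) = -460)
49229/26822 + ((k(63) + Y(84)) - 9505) = 49229/26822 + ((-460 - 88) - 9505) = 49229*(1/26822) + (-548 - 9505) = 49229/26822 - 10053 = -269592337/26822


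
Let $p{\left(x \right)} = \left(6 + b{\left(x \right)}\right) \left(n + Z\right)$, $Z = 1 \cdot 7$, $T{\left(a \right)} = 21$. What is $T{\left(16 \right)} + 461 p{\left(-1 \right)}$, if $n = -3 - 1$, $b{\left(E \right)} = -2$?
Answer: $5553$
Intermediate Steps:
$n = -4$
$Z = 7$
$p{\left(x \right)} = 12$ ($p{\left(x \right)} = \left(6 - 2\right) \left(-4 + 7\right) = 4 \cdot 3 = 12$)
$T{\left(16 \right)} + 461 p{\left(-1 \right)} = 21 + 461 \cdot 12 = 21 + 5532 = 5553$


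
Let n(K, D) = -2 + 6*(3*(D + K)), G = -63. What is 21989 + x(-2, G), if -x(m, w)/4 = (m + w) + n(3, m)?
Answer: 22185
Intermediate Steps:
n(K, D) = -2 + 18*D + 18*K (n(K, D) = -2 + 6*(3*D + 3*K) = -2 + (18*D + 18*K) = -2 + 18*D + 18*K)
x(m, w) = -208 - 76*m - 4*w (x(m, w) = -4*((m + w) + (-2 + 18*m + 18*3)) = -4*((m + w) + (-2 + 18*m + 54)) = -4*((m + w) + (52 + 18*m)) = -4*(52 + w + 19*m) = -208 - 76*m - 4*w)
21989 + x(-2, G) = 21989 + (-208 - 76*(-2) - 4*(-63)) = 21989 + (-208 + 152 + 252) = 21989 + 196 = 22185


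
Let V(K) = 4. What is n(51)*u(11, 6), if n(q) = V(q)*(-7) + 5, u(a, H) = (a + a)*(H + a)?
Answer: -8602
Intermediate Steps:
u(a, H) = 2*a*(H + a) (u(a, H) = (2*a)*(H + a) = 2*a*(H + a))
n(q) = -23 (n(q) = 4*(-7) + 5 = -28 + 5 = -23)
n(51)*u(11, 6) = -46*11*(6 + 11) = -46*11*17 = -23*374 = -8602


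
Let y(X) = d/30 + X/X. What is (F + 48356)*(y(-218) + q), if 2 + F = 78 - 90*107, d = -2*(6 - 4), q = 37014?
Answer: 7181254282/5 ≈ 1.4363e+9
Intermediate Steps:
d = -4 (d = -2*2 = -4)
y(X) = 13/15 (y(X) = -4/30 + X/X = -4*1/30 + 1 = -2/15 + 1 = 13/15)
F = -9554 (F = -2 + (78 - 90*107) = -2 + (78 - 9630) = -2 - 9552 = -9554)
(F + 48356)*(y(-218) + q) = (-9554 + 48356)*(13/15 + 37014) = 38802*(555223/15) = 7181254282/5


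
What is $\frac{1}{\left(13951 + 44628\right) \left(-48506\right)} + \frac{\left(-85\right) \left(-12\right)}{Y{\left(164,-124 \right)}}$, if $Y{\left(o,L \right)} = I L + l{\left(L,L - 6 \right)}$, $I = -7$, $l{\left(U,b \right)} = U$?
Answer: $\frac{60380450682}{44042211097} \approx 1.371$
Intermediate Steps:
$Y{\left(o,L \right)} = - 6 L$ ($Y{\left(o,L \right)} = - 7 L + L = - 6 L$)
$\frac{1}{\left(13951 + 44628\right) \left(-48506\right)} + \frac{\left(-85\right) \left(-12\right)}{Y{\left(164,-124 \right)}} = \frac{1}{\left(13951 + 44628\right) \left(-48506\right)} + \frac{\left(-85\right) \left(-12\right)}{\left(-6\right) \left(-124\right)} = \frac{1}{58579} \left(- \frac{1}{48506}\right) + \frac{1020}{744} = \frac{1}{58579} \left(- \frac{1}{48506}\right) + 1020 \cdot \frac{1}{744} = - \frac{1}{2841432974} + \frac{85}{62} = \frac{60380450682}{44042211097}$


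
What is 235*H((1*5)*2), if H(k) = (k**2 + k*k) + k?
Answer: 49350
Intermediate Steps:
H(k) = k + 2*k**2 (H(k) = (k**2 + k**2) + k = 2*k**2 + k = k + 2*k**2)
235*H((1*5)*2) = 235*(((1*5)*2)*(1 + 2*((1*5)*2))) = 235*((5*2)*(1 + 2*(5*2))) = 235*(10*(1 + 2*10)) = 235*(10*(1 + 20)) = 235*(10*21) = 235*210 = 49350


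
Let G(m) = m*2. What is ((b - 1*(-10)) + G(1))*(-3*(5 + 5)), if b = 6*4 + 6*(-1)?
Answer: -900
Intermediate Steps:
G(m) = 2*m
b = 18 (b = 24 - 6 = 18)
((b - 1*(-10)) + G(1))*(-3*(5 + 5)) = ((18 - 1*(-10)) + 2*1)*(-3*(5 + 5)) = ((18 + 10) + 2)*(-3*10) = (28 + 2)*(-30) = 30*(-30) = -900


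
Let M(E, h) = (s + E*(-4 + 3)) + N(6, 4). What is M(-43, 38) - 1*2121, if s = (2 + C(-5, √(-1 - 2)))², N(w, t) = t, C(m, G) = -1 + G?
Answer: -2076 + 2*I*√3 ≈ -2076.0 + 3.4641*I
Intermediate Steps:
s = (1 + I*√3)² (s = (2 + (-1 + √(-1 - 2)))² = (2 + (-1 + √(-3)))² = (2 + (-1 + I*√3))² = (1 + I*√3)² ≈ -2.0 + 3.4641*I)
M(E, h) = 4 + (1 + I*√3)² - E (M(E, h) = ((1 + I*√3)² + E*(-4 + 3)) + 4 = ((1 + I*√3)² + E*(-1)) + 4 = ((1 + I*√3)² - E) + 4 = 4 + (1 + I*√3)² - E)
M(-43, 38) - 1*2121 = (2 - 1*(-43) + 2*I*√3) - 1*2121 = (2 + 43 + 2*I*√3) - 2121 = (45 + 2*I*√3) - 2121 = -2076 + 2*I*√3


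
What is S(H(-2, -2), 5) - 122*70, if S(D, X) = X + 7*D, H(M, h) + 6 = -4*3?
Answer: -8661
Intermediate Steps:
H(M, h) = -18 (H(M, h) = -6 - 4*3 = -6 - 12 = -18)
S(H(-2, -2), 5) - 122*70 = (5 + 7*(-18)) - 122*70 = (5 - 126) - 8540 = -121 - 8540 = -8661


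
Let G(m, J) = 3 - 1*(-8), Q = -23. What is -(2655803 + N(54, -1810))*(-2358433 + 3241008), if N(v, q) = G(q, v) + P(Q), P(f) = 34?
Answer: -2343985048600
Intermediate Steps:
G(m, J) = 11 (G(m, J) = 3 + 8 = 11)
N(v, q) = 45 (N(v, q) = 11 + 34 = 45)
-(2655803 + N(54, -1810))*(-2358433 + 3241008) = -(2655803 + 45)*(-2358433 + 3241008) = -2655848*882575 = -1*2343985048600 = -2343985048600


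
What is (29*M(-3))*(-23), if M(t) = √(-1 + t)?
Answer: -1334*I ≈ -1334.0*I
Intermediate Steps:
(29*M(-3))*(-23) = (29*√(-1 - 3))*(-23) = (29*√(-4))*(-23) = (29*(2*I))*(-23) = (58*I)*(-23) = -1334*I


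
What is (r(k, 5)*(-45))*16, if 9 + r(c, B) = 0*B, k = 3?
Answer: 6480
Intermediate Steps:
r(c, B) = -9 (r(c, B) = -9 + 0*B = -9 + 0 = -9)
(r(k, 5)*(-45))*16 = -9*(-45)*16 = 405*16 = 6480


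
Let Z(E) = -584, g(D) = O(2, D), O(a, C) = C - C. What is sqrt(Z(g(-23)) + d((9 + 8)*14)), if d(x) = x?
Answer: I*sqrt(346) ≈ 18.601*I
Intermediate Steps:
O(a, C) = 0
g(D) = 0
sqrt(Z(g(-23)) + d((9 + 8)*14)) = sqrt(-584 + (9 + 8)*14) = sqrt(-584 + 17*14) = sqrt(-584 + 238) = sqrt(-346) = I*sqrt(346)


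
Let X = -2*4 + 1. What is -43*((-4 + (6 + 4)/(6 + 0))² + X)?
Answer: 602/9 ≈ 66.889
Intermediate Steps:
X = -7 (X = -8 + 1 = -7)
-43*((-4 + (6 + 4)/(6 + 0))² + X) = -43*((-4 + (6 + 4)/(6 + 0))² - 7) = -43*((-4 + 10/6)² - 7) = -43*((-4 + 10*(⅙))² - 7) = -43*((-4 + 5/3)² - 7) = -43*((-7/3)² - 7) = -43*(49/9 - 7) = -43*(-14/9) = 602/9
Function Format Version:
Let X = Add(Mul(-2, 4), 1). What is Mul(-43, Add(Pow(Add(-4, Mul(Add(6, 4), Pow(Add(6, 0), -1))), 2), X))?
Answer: Rational(602, 9) ≈ 66.889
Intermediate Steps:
X = -7 (X = Add(-8, 1) = -7)
Mul(-43, Add(Pow(Add(-4, Mul(Add(6, 4), Pow(Add(6, 0), -1))), 2), X)) = Mul(-43, Add(Pow(Add(-4, Mul(Add(6, 4), Pow(Add(6, 0), -1))), 2), -7)) = Mul(-43, Add(Pow(Add(-4, Mul(10, Pow(6, -1))), 2), -7)) = Mul(-43, Add(Pow(Add(-4, Mul(10, Rational(1, 6))), 2), -7)) = Mul(-43, Add(Pow(Add(-4, Rational(5, 3)), 2), -7)) = Mul(-43, Add(Pow(Rational(-7, 3), 2), -7)) = Mul(-43, Add(Rational(49, 9), -7)) = Mul(-43, Rational(-14, 9)) = Rational(602, 9)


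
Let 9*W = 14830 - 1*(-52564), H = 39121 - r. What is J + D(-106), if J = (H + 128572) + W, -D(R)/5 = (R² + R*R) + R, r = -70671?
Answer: 1206200/9 ≈ 1.3402e+5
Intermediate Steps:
H = 109792 (H = 39121 - 1*(-70671) = 39121 + 70671 = 109792)
D(R) = -10*R² - 5*R (D(R) = -5*((R² + R*R) + R) = -5*((R² + R²) + R) = -5*(2*R² + R) = -5*(R + 2*R²) = -10*R² - 5*R)
W = 67394/9 (W = (14830 - 1*(-52564))/9 = (14830 + 52564)/9 = (⅑)*67394 = 67394/9 ≈ 7488.2)
J = 2212670/9 (J = (109792 + 128572) + 67394/9 = 238364 + 67394/9 = 2212670/9 ≈ 2.4585e+5)
J + D(-106) = 2212670/9 - 5*(-106)*(1 + 2*(-106)) = 2212670/9 - 5*(-106)*(1 - 212) = 2212670/9 - 5*(-106)*(-211) = 2212670/9 - 111830 = 1206200/9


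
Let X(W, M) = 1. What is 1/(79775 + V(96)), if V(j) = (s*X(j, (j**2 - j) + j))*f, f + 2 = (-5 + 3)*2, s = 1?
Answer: 1/79769 ≈ 1.2536e-5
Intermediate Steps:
f = -6 (f = -2 + (-5 + 3)*2 = -2 - 2*2 = -2 - 4 = -6)
V(j) = -6 (V(j) = (1*1)*(-6) = 1*(-6) = -6)
1/(79775 + V(96)) = 1/(79775 - 6) = 1/79769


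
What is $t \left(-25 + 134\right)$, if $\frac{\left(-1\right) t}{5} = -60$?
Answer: $32700$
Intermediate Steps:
$t = 300$ ($t = \left(-5\right) \left(-60\right) = 300$)
$t \left(-25 + 134\right) = 300 \left(-25 + 134\right) = 300 \cdot 109 = 32700$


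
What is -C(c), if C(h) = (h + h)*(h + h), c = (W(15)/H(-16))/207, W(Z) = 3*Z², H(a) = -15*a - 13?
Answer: -22500/27258841 ≈ -0.00082542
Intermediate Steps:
H(a) = -13 - 15*a
c = 75/5221 (c = ((3*15²)/(-13 - 15*(-16)))/207 = ((3*225)/(-13 + 240))*(1/207) = (675/227)*(1/207) = 75/5221 ≈ 0.014365)
C(h) = 4*h² (C(h) = (2*h)*(2*h) = 4*h²)
-C(c) = -4*(75/5221)² = -4*5625/27258841 = -1*22500/27258841 = -22500/27258841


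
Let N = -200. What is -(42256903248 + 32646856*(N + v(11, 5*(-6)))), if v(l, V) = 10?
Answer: -36054000608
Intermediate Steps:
-(42256903248 + 32646856*(N + v(11, 5*(-6)))) = -(42256903248 + 32646856*(-200 + 10)) = -741974/(1/(44*(-190) + 56952)) = -741974/(1/(-8360 + 56952)) = -741974/(1/48592) = -741974/1/48592 = -741974*48592 = -36054000608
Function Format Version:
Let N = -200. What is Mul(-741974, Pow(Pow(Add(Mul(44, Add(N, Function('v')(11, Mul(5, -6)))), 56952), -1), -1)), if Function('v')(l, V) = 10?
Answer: -36054000608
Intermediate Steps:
Mul(-741974, Pow(Pow(Add(Mul(44, Add(N, Function('v')(11, Mul(5, -6)))), 56952), -1), -1)) = Mul(-741974, Pow(Pow(Add(Mul(44, Add(-200, 10)), 56952), -1), -1)) = Mul(-741974, Pow(Pow(Add(Mul(44, -190), 56952), -1), -1)) = Mul(-741974, Pow(Pow(Add(-8360, 56952), -1), -1)) = Mul(-741974, Pow(Pow(48592, -1), -1)) = Mul(-741974, Pow(Rational(1, 48592), -1)) = Mul(-741974, 48592) = -36054000608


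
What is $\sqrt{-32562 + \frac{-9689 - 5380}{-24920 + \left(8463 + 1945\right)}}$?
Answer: $\frac{5 i \sqrt{17143195209}}{3628} \approx 180.45 i$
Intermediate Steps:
$\sqrt{-32562 + \frac{-9689 - 5380}{-24920 + \left(8463 + 1945\right)}} = \sqrt{-32562 - \frac{15069}{-24920 + 10408}} = \sqrt{-32562 - \frac{15069}{-14512}} = \sqrt{-32562 - - \frac{15069}{14512}} = \sqrt{-32562 + \frac{15069}{14512}} = \sqrt{- \frac{472524675}{14512}} = \frac{5 i \sqrt{17143195209}}{3628}$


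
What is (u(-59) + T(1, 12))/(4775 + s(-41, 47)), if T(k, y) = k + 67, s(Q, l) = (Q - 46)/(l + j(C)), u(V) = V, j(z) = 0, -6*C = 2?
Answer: 423/224338 ≈ 0.0018855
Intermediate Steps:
C = -⅓ (C = -⅙*2 = -⅓ ≈ -0.33333)
s(Q, l) = (-46 + Q)/l (s(Q, l) = (Q - 46)/(l + 0) = (-46 + Q)/l)
T(k, y) = 67 + k
(u(-59) + T(1, 12))/(4775 + s(-41, 47)) = (-59 + (67 + 1))/(4775 + (-46 - 41)/47) = (-59 + 68)/(4775 + (1/47)*(-87)) = 9/(4775 - 87/47) = 9/(224338/47) = 9*(47/224338) = 423/224338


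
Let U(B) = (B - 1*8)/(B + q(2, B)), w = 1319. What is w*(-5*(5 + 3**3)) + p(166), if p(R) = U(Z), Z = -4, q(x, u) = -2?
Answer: -211038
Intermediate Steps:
U(B) = (-8 + B)/(-2 + B) (U(B) = (B - 1*8)/(B - 2) = (B - 8)/(-2 + B) = (-8 + B)/(-2 + B))
p(R) = 2 (p(R) = (-8 - 4)/(-2 - 4) = -12/(-6) = -1/6*(-12) = 2)
w*(-5*(5 + 3**3)) + p(166) = 1319*(-5*(5 + 3**3)) + 2 = 1319*(-5*(5 + 27)) + 2 = 1319*(-5*32) + 2 = 1319*(-160) + 2 = -211040 + 2 = -211038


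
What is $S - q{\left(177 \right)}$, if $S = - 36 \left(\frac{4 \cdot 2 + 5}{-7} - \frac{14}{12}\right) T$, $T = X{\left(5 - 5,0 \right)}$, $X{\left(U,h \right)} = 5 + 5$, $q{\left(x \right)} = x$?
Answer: $\frac{6381}{7} \approx 911.57$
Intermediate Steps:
$X{\left(U,h \right)} = 10$
$T = 10$
$S = \frac{7620}{7}$ ($S = - 36 \left(\frac{4 \cdot 2 + 5}{-7} - \frac{14}{12}\right) 10 = - 36 \left(\left(8 + 5\right) \left(- \frac{1}{7}\right) - \frac{7}{6}\right) 10 = - 36 \left(13 \left(- \frac{1}{7}\right) - \frac{7}{6}\right) 10 = - 36 \left(- \frac{13}{7} - \frac{7}{6}\right) 10 = \left(-36\right) \left(- \frac{127}{42}\right) 10 = \frac{762}{7} \cdot 10 = \frac{7620}{7} \approx 1088.6$)
$S - q{\left(177 \right)} = \frac{7620}{7} - 177 = \frac{6381}{7}$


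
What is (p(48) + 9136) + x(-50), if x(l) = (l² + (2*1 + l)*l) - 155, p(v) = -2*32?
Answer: 13817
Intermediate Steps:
p(v) = -64
x(l) = -155 + l² + l*(2 + l) (x(l) = (l² + (2 + l)*l) - 155 = (l² + l*(2 + l)) - 155 = -155 + l² + l*(2 + l))
(p(48) + 9136) + x(-50) = (-64 + 9136) + (-155 + 2*(-50) + 2*(-50)²) = 9072 + (-155 - 100 + 2*2500) = 9072 + (-155 - 100 + 5000) = 9072 + 4745 = 13817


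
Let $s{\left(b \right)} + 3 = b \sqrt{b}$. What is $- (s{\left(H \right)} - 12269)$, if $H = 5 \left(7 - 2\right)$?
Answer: $12147$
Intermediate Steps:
$H = 25$ ($H = 5 \cdot 5 = 25$)
$s{\left(b \right)} = -3 + b^{\frac{3}{2}}$ ($s{\left(b \right)} = -3 + b \sqrt{b} = -3 + b^{\frac{3}{2}}$)
$- (s{\left(H \right)} - 12269) = - (\left(-3 + 25^{\frac{3}{2}}\right) - 12269) = - (\left(-3 + 125\right) - 12269) = - (122 - 12269) = \left(-1\right) \left(-12147\right) = 12147$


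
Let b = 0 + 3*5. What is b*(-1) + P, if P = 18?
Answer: 3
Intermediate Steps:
b = 15 (b = 0 + 15 = 15)
b*(-1) + P = 15*(-1) + 18 = -15 + 18 = 3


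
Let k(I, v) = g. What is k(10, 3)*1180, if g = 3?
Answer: 3540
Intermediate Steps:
k(I, v) = 3
k(10, 3)*1180 = 3*1180 = 3540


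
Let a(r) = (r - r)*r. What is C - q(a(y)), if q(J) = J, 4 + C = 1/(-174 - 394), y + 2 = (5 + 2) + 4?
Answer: -2273/568 ≈ -4.0018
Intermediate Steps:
y = 9 (y = -2 + ((5 + 2) + 4) = -2 + (7 + 4) = -2 + 11 = 9)
a(r) = 0 (a(r) = 0*r = 0)
C = -2273/568 (C = -4 + 1/(-174 - 394) = -4 + 1/(-568) = -4 - 1/568 = -2273/568 ≈ -4.0018)
C - q(a(y)) = -2273/568 - 1*0 = -2273/568 + 0 = -2273/568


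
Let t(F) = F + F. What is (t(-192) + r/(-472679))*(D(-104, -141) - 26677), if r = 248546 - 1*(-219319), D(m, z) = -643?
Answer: 4971600739320/472679 ≈ 1.0518e+7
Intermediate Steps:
t(F) = 2*F
r = 467865 (r = 248546 + 219319 = 467865)
(t(-192) + r/(-472679))*(D(-104, -141) - 26677) = (2*(-192) + 467865/(-472679))*(-643 - 26677) = (-384 + 467865*(-1/472679))*(-27320) = (-384 - 467865/472679)*(-27320) = -181976601/472679*(-27320) = 4971600739320/472679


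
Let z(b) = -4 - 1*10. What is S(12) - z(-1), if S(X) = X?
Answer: 26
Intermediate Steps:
z(b) = -14 (z(b) = -4 - 10 = -14)
S(12) - z(-1) = 12 - 1*(-14) = 12 + 14 = 26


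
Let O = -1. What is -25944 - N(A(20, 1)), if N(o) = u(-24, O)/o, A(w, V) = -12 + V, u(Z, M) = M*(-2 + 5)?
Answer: -285387/11 ≈ -25944.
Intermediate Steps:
u(Z, M) = 3*M (u(Z, M) = M*3 = 3*M)
N(o) = -3/o (N(o) = (3*(-1))/o = -3/o)
-25944 - N(A(20, 1)) = -25944 - (-3)/(-12 + 1) = -25944 - (-3)/(-11) = -25944 - (-3)*(-1)/11 = -25944 - 1*3/11 = -25944 - 3/11 = -285387/11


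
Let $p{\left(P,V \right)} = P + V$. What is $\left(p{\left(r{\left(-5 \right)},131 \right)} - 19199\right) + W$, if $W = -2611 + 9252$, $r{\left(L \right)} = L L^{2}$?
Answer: $-12552$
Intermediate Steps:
$r{\left(L \right)} = L^{3}$
$W = 6641$
$\left(p{\left(r{\left(-5 \right)},131 \right)} - 19199\right) + W = \left(\left(\left(-5\right)^{3} + 131\right) - 19199\right) + 6641 = \left(\left(-125 + 131\right) - 19199\right) + 6641 = \left(6 - 19199\right) + 6641 = -19193 + 6641 = -12552$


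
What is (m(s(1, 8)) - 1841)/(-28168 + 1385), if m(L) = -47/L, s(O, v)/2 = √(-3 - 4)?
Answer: 1841/26783 - 47*I*√7/374962 ≈ 0.068738 - 0.00033163*I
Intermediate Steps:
s(O, v) = 2*I*√7 (s(O, v) = 2*√(-3 - 4) = 2*√(-7) = 2*(I*√7) = 2*I*√7)
(m(s(1, 8)) - 1841)/(-28168 + 1385) = (-47*(-I*√7/14) - 1841)/(-28168 + 1385) = (-(-47)*I*√7/14 - 1841)/(-26783) = (47*I*√7/14 - 1841)*(-1/26783) = (-1841 + 47*I*√7/14)*(-1/26783) = 1841/26783 - 47*I*√7/374962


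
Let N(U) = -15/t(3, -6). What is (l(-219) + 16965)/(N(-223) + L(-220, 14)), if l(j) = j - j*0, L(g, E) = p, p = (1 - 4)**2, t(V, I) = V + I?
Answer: 8373/7 ≈ 1196.1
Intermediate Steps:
t(V, I) = I + V
p = 9 (p = (-3)**2 = 9)
L(g, E) = 9
N(U) = 5 (N(U) = -15/(-6 + 3) = -15/(-3) = -15*(-1/3) = 5)
l(j) = j (l(j) = j - 1*0 = j + 0 = j)
(l(-219) + 16965)/(N(-223) + L(-220, 14)) = (-219 + 16965)/(5 + 9) = 16746/14 = 16746*(1/14) = 8373/7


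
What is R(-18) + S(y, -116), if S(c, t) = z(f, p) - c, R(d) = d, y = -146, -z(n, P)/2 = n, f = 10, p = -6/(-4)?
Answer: 108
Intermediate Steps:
p = 3/2 (p = -6*(-1/4) = 3/2 ≈ 1.5000)
z(n, P) = -2*n
S(c, t) = -20 - c (S(c, t) = -2*10 - c = -20 - c)
R(-18) + S(y, -116) = -18 + (-20 - 1*(-146)) = -18 + (-20 + 146) = -18 + 126 = 108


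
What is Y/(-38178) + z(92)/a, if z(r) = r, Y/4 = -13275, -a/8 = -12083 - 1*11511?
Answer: 139253383/100085748 ≈ 1.3913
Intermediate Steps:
a = 188752 (a = -8*(-12083 - 1*11511) = -8*(-12083 - 11511) = -8*(-23594) = 188752)
Y = -53100 (Y = 4*(-13275) = -53100)
Y/(-38178) + z(92)/a = -53100/(-38178) + 92/188752 = -53100*(-1/38178) + 92*(1/188752) = 2950/2121 + 23/47188 = 139253383/100085748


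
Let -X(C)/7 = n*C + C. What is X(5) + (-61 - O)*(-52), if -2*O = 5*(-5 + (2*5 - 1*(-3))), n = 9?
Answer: 1782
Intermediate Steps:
O = -20 (O = -5*(-5 + (2*5 - 1*(-3)))/2 = -5*(-5 + (10 + 3))/2 = -5*(-5 + 13)/2 = -5*8/2 = -1/2*40 = -20)
X(C) = -70*C (X(C) = -7*(9*C + C) = -70*C)
X(5) + (-61 - O)*(-52) = -70*5 + (-61 - 1*(-20))*(-52) = -350 + (-61 + 20)*(-52) = -350 - 41*(-52) = -350 + 2132 = 1782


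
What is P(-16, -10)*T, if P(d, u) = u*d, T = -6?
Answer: -960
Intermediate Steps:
P(d, u) = d*u
P(-16, -10)*T = -16*(-10)*(-6) = 160*(-6) = -960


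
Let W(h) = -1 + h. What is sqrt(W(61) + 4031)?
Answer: sqrt(4091) ≈ 63.961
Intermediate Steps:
sqrt(W(61) + 4031) = sqrt((-1 + 61) + 4031) = sqrt(60 + 4031) = sqrt(4091)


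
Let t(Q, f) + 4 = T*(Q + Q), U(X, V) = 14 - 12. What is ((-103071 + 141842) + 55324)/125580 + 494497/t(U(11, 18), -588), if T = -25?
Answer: -79601471/16744 ≈ -4754.0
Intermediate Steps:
U(X, V) = 2
t(Q, f) = -4 - 50*Q (t(Q, f) = -4 - 25*(Q + Q) = -4 - 50*Q)
((-103071 + 141842) + 55324)/125580 + 494497/t(U(11, 18), -588) = ((-103071 + 141842) + 55324)/125580 + 494497/(-4 - 50*2) = (38771 + 55324)*(1/125580) + 494497/(-4 - 100) = 94095*(1/125580) + 494497/(-104) = 6273/8372 + 494497*(-1/104) = 6273/8372 - 494497/104 = -79601471/16744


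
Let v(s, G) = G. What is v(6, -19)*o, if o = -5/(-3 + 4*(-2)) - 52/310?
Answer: -9291/1705 ≈ -5.4493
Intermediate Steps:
o = 489/1705 (o = -5/(-3 - 8) - 52*1/310 = -5/(-11) - 26/155 = -5*(-1/11) - 26/155 = 5/11 - 26/155 = 489/1705 ≈ 0.28680)
v(6, -19)*o = -19*489/1705 = -9291/1705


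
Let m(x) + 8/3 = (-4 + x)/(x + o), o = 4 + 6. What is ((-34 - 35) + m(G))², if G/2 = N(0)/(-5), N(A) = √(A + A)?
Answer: 1168561/225 ≈ 5193.6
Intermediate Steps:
o = 10
N(A) = √2*√A (N(A) = √(2*A) = √2*√A)
G = 0 (G = 2*((√2*√0)/(-5)) = 2*((√2*0)*(-⅕)) = 2*(0*(-⅕)) = 2*0 = 0)
m(x) = -8/3 + (-4 + x)/(10 + x) (m(x) = -8/3 + (-4 + x)/(x + 10) = -8/3 + (-4 + x)/(10 + x))
((-34 - 35) + m(G))² = ((-34 - 35) + (-92 - 5*0)/(3*(10 + 0)))² = (-69 + (⅓)*(-92 + 0)/10)² = (-69 + (⅓)*(⅒)*(-92))² = (-69 - 46/15)² = (-1081/15)² = 1168561/225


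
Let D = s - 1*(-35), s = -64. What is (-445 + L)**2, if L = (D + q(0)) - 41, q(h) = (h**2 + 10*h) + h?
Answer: 265225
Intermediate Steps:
q(h) = h**2 + 11*h
D = -29 (D = -64 - 1*(-35) = -64 + 35 = -29)
L = -70 (L = (-29 + 0*(11 + 0)) - 41 = (-29 + 0*11) - 41 = (-29 + 0) - 41 = -29 - 41 = -70)
(-445 + L)**2 = (-445 - 70)**2 = (-515)**2 = 265225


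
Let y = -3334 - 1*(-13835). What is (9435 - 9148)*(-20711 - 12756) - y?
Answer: -9615530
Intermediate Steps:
y = 10501 (y = -3334 + 13835 = 10501)
(9435 - 9148)*(-20711 - 12756) - y = (9435 - 9148)*(-20711 - 12756) - 1*10501 = 287*(-33467) - 10501 = -9605029 - 10501 = -9615530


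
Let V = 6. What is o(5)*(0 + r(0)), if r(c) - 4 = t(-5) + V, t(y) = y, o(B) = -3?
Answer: -15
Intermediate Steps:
r(c) = 5 (r(c) = 4 + (-5 + 6) = 4 + 1 = 5)
o(5)*(0 + r(0)) = -3*(0 + 5) = -3*5 = -15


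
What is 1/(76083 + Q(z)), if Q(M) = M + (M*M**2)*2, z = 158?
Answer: 1/7964865 ≈ 1.2555e-7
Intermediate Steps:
Q(M) = M + 2*M**3 (Q(M) = M + M**3*2 = M + 2*M**3)
1/(76083 + Q(z)) = 1/(76083 + (158 + 2*158**3)) = 1/(76083 + (158 + 2*3944312)) = 1/(76083 + (158 + 7888624)) = 1/(76083 + 7888782) = 1/7964865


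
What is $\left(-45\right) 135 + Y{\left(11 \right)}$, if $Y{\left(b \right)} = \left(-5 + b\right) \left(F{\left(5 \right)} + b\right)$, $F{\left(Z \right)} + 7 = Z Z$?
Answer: $-5901$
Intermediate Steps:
$F{\left(Z \right)} = -7 + Z^{2}$ ($F{\left(Z \right)} = -7 + Z Z = -7 + Z^{2}$)
$Y{\left(b \right)} = \left(-5 + b\right) \left(18 + b\right)$ ($Y{\left(b \right)} = \left(-5 + b\right) \left(\left(-7 + 5^{2}\right) + b\right) = \left(-5 + b\right) \left(\left(-7 + 25\right) + b\right) = \left(-5 + b\right) \left(18 + b\right)$)
$\left(-45\right) 135 + Y{\left(11 \right)} = \left(-45\right) 135 + \left(-90 + 11^{2} + 13 \cdot 11\right) = -6075 + \left(-90 + 121 + 143\right) = -6075 + 174 = -5901$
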